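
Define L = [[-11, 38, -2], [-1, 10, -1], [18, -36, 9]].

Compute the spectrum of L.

-9, 8, 9

Set up det(lambda·I - L) = 0.
Cofactor expansion gives p(lambda) = lambda^3 - 8·lambda^2 - 81·lambda + 648.
Since p(8) = 0, lambda = 8 is a root.
Dividing by (lambda - 8) leaves lambda^2 - 81.
The quadratic factors as (lambda + 9)·(lambda - 9).
Eigenvalues: -9, 8, 9.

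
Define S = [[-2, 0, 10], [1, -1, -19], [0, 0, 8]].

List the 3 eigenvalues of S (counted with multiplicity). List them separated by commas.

Set up det(tI - S) = 0.
Expanding along the first row, p(t) = t^3 - 5t^2 - 22t - 16.
Rational-root test: t = -2 gives p(-2) = 0.
Factor out (t + 2): p(t) = (t + 2)·(t^2 - 7t - 8).
The quadratic factors as (t + 1)·(t - 8).
Eigenvalues: -2, -1, 8.

-2, -1, 8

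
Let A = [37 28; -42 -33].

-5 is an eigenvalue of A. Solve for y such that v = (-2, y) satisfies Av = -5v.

We need (A + 5I)v = 0.
A + 5I = [[42, 28], [-42, -28]].
Row 1: (42)·-2 + (28)·y = 0
Row 2: (-42)·-2 + (-28)·y = 0
Solving gives y = 3.
Check: A·(-2, 3) = (10, -15) = -5·(-2, 3).

3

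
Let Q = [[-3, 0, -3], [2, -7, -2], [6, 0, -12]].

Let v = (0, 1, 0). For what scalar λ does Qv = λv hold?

-7

Compute Qv: Q·(0, 1, 0) = (0, -7, 0).
Since Qv = λv, compare component 2: -7 = λ·1, so λ = -7.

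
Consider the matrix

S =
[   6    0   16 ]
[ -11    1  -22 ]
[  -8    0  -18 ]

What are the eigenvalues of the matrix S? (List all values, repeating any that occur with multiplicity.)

-10, -2, 1

Compute the characteristic polynomial p(μ) = det(μI - S).
Expanding along the first row, p(μ) = μ^3 + 11μ^2 + 8μ - 20.
Try μ = 1: p(1) = 0, so 1 is a root.
Dividing by (μ - 1) leaves μ^2 + 12μ + 20.
The quadratic factors as (μ + 10)·(μ + 2).
Eigenvalues: -10, -2, 1.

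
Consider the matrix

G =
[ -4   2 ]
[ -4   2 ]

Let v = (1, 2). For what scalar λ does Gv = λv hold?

0

Compute Gv: G·(1, 2) = (0, 0).
Since Gv = λv, compare component 1: 0 = λ·1, so λ = 0.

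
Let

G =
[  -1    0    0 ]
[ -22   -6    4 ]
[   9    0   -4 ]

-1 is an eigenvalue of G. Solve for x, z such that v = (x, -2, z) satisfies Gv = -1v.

We need (G + 1I)v = 0.
G + 1I = [[0, 0, 0], [-22, -5, 4], [9, 0, -3]].
Row 1: (0)·x + (0)·-2 + (0)·z = 0
Row 2: (-22)·x + (-5)·-2 + (4)·z = 0
Row 3: (9)·x + (0)·-2 + (-3)·z = 0
Solving gives x = 1, z = 3.
Check: G·(1, -2, 3) = (-1, 2, -3) = -1·(1, -2, 3).

1, 3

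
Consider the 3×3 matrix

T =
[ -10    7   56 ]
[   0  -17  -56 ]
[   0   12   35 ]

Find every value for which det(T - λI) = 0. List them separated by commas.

-10, 7, 11

Compute the characteristic polynomial p(λ) = det(λI - T).
Expanding along the first row, p(λ) = λ^3 - 8λ^2 - 103λ + 770.
Rational-root test: λ = 7 gives p(7) = 0.
Dividing by (λ - 7) leaves λ^2 - λ - 110.
The quadratic factors as (λ + 10)·(λ - 11).
Eigenvalues: -10, 7, 11.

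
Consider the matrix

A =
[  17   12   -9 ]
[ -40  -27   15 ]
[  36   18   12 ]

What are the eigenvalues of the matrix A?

The characteristic polynomial is p(λ) = det(λI - A).
Expanding the 3×3 determinant: p(λ) = λ^3 - 2λ^2 - 45λ + 126.
Rational-root test: λ = 3 gives p(3) = 0.
Factor out (λ - 3): p(λ) = (λ - 3)·(λ^2 + λ - 42).
The quadratic factors as (λ + 7)·(λ - 6).
Eigenvalues: -7, 3, 6.

-7, 3, 6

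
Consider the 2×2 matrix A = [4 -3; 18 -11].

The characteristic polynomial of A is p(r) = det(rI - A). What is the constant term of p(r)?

10

p(r) = r^2 + 7r + 10.
The constant term is 10.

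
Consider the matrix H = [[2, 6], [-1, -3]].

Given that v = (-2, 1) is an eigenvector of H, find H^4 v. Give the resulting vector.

(-2, 1)

First find the eigenvalue: Hv = (2, -1) = -1·(-2, 1), so λ = -1.
Then H^4 v = λ^4·v = (-1)^4·(-2, 1) = 1·(-2, 1) = (-2, 1).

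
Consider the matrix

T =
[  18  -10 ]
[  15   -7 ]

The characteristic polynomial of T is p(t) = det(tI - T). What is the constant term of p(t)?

24

p(t) = t^2 - 11t + 24.
The constant term is 24.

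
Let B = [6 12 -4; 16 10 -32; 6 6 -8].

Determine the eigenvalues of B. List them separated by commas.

-6, 4, 10

The characteristic polynomial is p(λ) = det(λI - B).
Expanding the 3×3 determinant: p(λ) = λ^3 - 8λ^2 - 44λ + 240.
Since p(-6) = 0, λ = -6 is a root.
Dividing by (λ + 6) leaves λ^2 - 14λ + 40.
The quadratic factors as (λ - 4)·(λ - 10).
Eigenvalues: -6, 4, 10.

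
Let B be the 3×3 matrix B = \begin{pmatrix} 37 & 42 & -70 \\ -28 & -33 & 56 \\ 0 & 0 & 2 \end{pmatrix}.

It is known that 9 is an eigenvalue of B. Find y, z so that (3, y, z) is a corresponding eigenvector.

We need (B - 9I)v = 0.
B - 9I = [[28, 42, -70], [-28, -42, 56], [0, 0, -7]].
Row 1: (28)·3 + (42)·y + (-70)·z = 0
Row 2: (-28)·3 + (-42)·y + (56)·z = 0
Row 3: (0)·3 + (0)·y + (-7)·z = 0
Solving gives y = -2, z = 0.
Check: B·(3, -2, 0) = (27, -18, 0) = 9·(3, -2, 0).

-2, 0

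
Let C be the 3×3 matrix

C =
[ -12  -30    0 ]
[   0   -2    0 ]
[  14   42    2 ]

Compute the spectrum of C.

Set up det(μI - C) = 0.
Expanding the 3×3 determinant: p(μ) = μ^3 + 12μ^2 - 4μ - 48.
Since p(-2) = 0, μ = -2 is a root.
Dividing by (μ + 2) leaves μ^2 + 10μ - 24.
The quadratic factors as (μ + 12)·(μ - 2).
Eigenvalues: -12, -2, 2.

-12, -2, 2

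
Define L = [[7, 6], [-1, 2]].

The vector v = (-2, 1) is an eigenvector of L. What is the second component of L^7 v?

First find the eigenvalue: Lv = (-8, 4) = 4·(-2, 1), so λ = 4.
Then L^7 v = λ^7·v = 4^7·(-2, 1) = 16384·(-2, 1) = (-32768, 16384).

16384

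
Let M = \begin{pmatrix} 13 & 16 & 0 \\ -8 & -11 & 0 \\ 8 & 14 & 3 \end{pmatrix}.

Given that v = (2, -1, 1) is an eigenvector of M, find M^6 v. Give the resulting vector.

First find the eigenvalue: Mv = (10, -5, 5) = 5·(2, -1, 1), so λ = 5.
Then M^6 v = λ^6·v = 5^6·(2, -1, 1) = 15625·(2, -1, 1) = (31250, -15625, 15625).

(31250, -15625, 15625)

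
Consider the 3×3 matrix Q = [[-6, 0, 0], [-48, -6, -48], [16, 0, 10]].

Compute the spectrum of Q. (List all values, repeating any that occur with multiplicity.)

-6, -6, 10

Compute the characteristic polynomial p(t) = det(tI - Q).
Expanding the 3×3 determinant: p(t) = t^3 + 2t^2 - 84t - 360.
Since p(-6) = 0, t = -6 is a root.
Dividing by (t + 6) leaves t^2 - 4t - 60.
The quadratic factors as (t + 6)·(t - 10).
Eigenvalues: -6, -6, 10.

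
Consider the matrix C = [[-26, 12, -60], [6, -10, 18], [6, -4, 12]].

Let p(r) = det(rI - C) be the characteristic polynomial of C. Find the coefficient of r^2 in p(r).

The coefficient of r^2 of det(rI - C) is −trace(C).
trace(C) = (-26) + (-10) + (12) = -24, so the coefficient is 24.

24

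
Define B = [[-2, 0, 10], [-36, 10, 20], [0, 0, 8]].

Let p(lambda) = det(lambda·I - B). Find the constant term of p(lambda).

p(lambda) = lambda^3 - 16·lambda^2 + 44·lambda + 160.
The constant term is 160.

160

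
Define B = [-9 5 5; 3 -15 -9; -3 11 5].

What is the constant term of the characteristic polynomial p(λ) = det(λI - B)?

216

p(0) = det(0·I − B) = det(−B) = (−1)^3·det(B).
det(B) = -216, so p(0) = 216.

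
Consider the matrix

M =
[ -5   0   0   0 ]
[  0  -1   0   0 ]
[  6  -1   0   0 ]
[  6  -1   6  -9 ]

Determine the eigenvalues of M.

-9, -5, -1, 0

M is lower triangular, so its eigenvalues are the diagonal entries.
Diagonal: -5, -1, 0, -9.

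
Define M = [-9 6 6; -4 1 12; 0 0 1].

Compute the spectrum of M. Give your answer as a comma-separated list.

Set up det(rI - M) = 0.
Expanding the 3×3 determinant: p(r) = r^3 + 7r^2 + 7r - 15.
Rational-root test: r = -3 gives p(-3) = 0.
Factor out (r + 3): p(r) = (r + 3)·(r^2 + 4r - 5).
The quadratic factors as (r + 5)·(r - 1).
Eigenvalues: -5, -3, 1.

-5, -3, 1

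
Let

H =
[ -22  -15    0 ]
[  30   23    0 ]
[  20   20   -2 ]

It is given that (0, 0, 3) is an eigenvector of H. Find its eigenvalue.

-2

Compute Hv: H·(0, 0, 3) = (0, 0, -6).
Since Hv = λv, compare component 3: -6 = λ·3, so λ = -2.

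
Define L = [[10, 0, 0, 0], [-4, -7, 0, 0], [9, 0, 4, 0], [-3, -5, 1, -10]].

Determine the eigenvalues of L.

L is lower triangular, so its eigenvalues are the diagonal entries.
Diagonal: 10, -7, 4, -10.

-10, -7, 4, 10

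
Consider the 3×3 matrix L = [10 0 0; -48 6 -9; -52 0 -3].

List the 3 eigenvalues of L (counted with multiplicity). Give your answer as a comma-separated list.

-3, 6, 10

The characteristic polynomial is p(λ) = det(λI - L).
Cofactor expansion gives p(λ) = λ^3 - 13λ^2 + 12λ + 180.
Rational-root test: λ = -3 gives p(-3) = 0.
Dividing by (λ + 3) leaves λ^2 - 16λ + 60.
The quadratic factors as (λ - 6)·(λ - 10).
Eigenvalues: -3, 6, 10.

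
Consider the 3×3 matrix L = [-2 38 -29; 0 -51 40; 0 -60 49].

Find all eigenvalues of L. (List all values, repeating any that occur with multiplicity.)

Compute the characteristic polynomial p(λ) = det(λI - L).
Expanding along the first row, p(λ) = λ^3 + 4λ^2 - 95λ - 198.
Since p(-2) = 0, λ = -2 is a root.
Factor out (λ + 2): p(λ) = (λ + 2)·(λ^2 + 2λ - 99).
The quadratic factors as (λ + 11)·(λ - 9).
Eigenvalues: -11, -2, 9.

-11, -2, 9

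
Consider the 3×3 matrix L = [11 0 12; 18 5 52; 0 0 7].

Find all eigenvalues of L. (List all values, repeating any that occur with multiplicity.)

Set up det(μI - L) = 0.
Cofactor expansion gives p(μ) = μ^3 - 23μ^2 + 167μ - 385.
Rational-root test: μ = 7 gives p(7) = 0.
Factor out (μ - 7): p(μ) = (μ - 7)·(μ^2 - 16μ + 55).
The quadratic factors as (μ - 5)·(μ - 11).
Eigenvalues: 5, 7, 11.

5, 7, 11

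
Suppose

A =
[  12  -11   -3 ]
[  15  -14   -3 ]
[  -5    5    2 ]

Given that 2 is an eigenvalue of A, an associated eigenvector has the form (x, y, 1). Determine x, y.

-3, -3

We need (A - 2I)v = 0.
A - 2I = [[10, -11, -3], [15, -16, -3], [-5, 5, 0]].
Row 1: (10)·x + (-11)·y + (-3)·1 = 0
Row 2: (15)·x + (-16)·y + (-3)·1 = 0
Row 3: (-5)·x + (5)·y + (0)·1 = 0
Solving gives x = -3, y = -3.
Check: A·(-3, -3, 1) = (-6, -6, 2) = 2·(-3, -3, 1).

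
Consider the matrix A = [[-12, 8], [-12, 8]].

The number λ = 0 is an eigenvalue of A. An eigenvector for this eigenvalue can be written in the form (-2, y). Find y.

We need (A)v = 0.
A = [[-12, 8], [-12, 8]].
Row 1: (-12)·-2 + (8)·y = 0
Row 2: (-12)·-2 + (8)·y = 0
Solving gives y = -3.
Check: A·(-2, -3) = (0, 0) = 0·(-2, -3).

-3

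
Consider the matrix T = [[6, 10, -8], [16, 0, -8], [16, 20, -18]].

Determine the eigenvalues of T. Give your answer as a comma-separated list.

-10, -2, 0

Compute the characteristic polynomial p(s) = det(sI - T).
Cofactor expansion gives p(s) = s^3 + 12s^2 + 20s.
Since p(-2) = 0, s = -2 is a root.
Factor out (s + 2): p(s) = (s + 2)·(s^2 + 10s).
The quadratic factors as (s + 10)·s.
Eigenvalues: -10, -2, 0.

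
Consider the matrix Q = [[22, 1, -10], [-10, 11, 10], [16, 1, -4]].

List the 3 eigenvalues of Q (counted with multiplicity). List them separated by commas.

The characteristic polynomial is p(t) = det(tI - Q).
Expanding along the first row, p(t) = t^3 - 29t^2 + 270t - 792.
Rational-root test: t = 12 gives p(12) = 0.
Dividing by (t - 12) leaves t^2 - 17t + 66.
The quadratic factors as (t - 6)·(t - 11).
Eigenvalues: 6, 11, 12.

6, 11, 12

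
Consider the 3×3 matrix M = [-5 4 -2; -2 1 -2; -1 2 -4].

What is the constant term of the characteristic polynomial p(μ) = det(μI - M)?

p(0) = det(0·I − M) = det(−M) = (−1)^3·det(M).
det(M) = -18, so p(0) = 18.

18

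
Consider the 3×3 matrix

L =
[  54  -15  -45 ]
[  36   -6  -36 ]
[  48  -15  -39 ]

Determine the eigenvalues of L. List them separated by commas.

-6, 6, 9

The characteristic polynomial is p(μ) = det(μI - L).
Expanding the 3×3 determinant: p(μ) = μ^3 - 9μ^2 - 36μ + 324.
Try μ = 6: p(6) = 0, so 6 is a root.
Factor out (μ - 6): p(μ) = (μ - 6)·(μ^2 - 3μ - 54).
The quadratic factors as (μ + 6)·(μ - 9).
Eigenvalues: -6, 6, 9.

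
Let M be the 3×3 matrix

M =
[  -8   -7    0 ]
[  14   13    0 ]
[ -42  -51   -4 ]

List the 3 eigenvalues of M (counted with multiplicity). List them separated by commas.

-4, -1, 6

Set up det(tI - M) = 0.
Expanding along the first row, p(t) = t^3 - t^2 - 26t - 24.
Try t = -4: p(-4) = 0, so -4 is a root.
Dividing by (t + 4) leaves t^2 - 5t - 6.
The quadratic factors as (t + 1)·(t - 6).
Eigenvalues: -4, -1, 6.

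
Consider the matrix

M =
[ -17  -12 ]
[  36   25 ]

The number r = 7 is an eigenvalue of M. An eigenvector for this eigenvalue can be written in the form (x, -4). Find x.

2

We need (M - 7I)v = 0.
M - 7I = [[-24, -12], [36, 18]].
Row 1: (-24)·x + (-12)·-4 = 0
Row 2: (36)·x + (18)·-4 = 0
Solving gives x = 2.
Check: M·(2, -4) = (14, -28) = 7·(2, -4).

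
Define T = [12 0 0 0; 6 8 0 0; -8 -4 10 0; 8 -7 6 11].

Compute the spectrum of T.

8, 10, 11, 12

T is lower triangular, so its eigenvalues are the diagonal entries.
Diagonal: 12, 8, 10, 11.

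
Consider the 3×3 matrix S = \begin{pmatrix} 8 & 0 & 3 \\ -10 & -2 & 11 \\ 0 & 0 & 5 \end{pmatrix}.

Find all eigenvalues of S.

Compute the characteristic polynomial p(μ) = det(μI - S).
Expanding along the first row, p(μ) = μ^3 - 11μ^2 + 14μ + 80.
Rational-root test: μ = -2 gives p(-2) = 0.
Dividing by (μ + 2) leaves μ^2 - 13μ + 40.
The quadratic factors as (μ - 5)·(μ - 8).
Eigenvalues: -2, 5, 8.

-2, 5, 8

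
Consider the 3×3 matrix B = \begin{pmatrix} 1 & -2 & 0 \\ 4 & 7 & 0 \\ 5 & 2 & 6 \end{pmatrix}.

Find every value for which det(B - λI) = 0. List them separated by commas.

3, 5, 6

Set up det(lambda·I - B) = 0.
Expanding the 3×3 determinant: p(lambda) = lambda^3 - 14·lambda^2 + 63·lambda - 90.
Try lambda = 5: p(5) = 0, so 5 is a root.
Dividing by (lambda - 5) leaves lambda^2 - 9·lambda + 18.
The quadratic factors as (lambda - 3)·(lambda - 6).
Eigenvalues: 3, 5, 6.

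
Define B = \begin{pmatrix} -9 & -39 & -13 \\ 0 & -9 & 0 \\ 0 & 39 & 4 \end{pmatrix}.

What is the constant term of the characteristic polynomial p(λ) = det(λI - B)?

p(0) = det(0·I − B) = det(−B) = (−1)^3·det(B).
det(B) = 324, so p(0) = -324.

-324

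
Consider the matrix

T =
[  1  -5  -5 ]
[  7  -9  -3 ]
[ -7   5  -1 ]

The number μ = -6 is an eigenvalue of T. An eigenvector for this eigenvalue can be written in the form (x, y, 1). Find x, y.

0, -1

We need (T + 6I)v = 0.
T + 6I = [[7, -5, -5], [7, -3, -3], [-7, 5, 5]].
Row 1: (7)·x + (-5)·y + (-5)·1 = 0
Row 2: (7)·x + (-3)·y + (-3)·1 = 0
Row 3: (-7)·x + (5)·y + (5)·1 = 0
Solving gives x = 0, y = -1.
Check: T·(0, -1, 1) = (0, 6, -6) = -6·(0, -1, 1).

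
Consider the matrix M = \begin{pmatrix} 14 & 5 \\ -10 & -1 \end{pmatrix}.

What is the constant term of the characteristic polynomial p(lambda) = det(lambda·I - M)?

36

p(0) = det(0·I − M) = det(−M) = (−1)^2·det(M).
det(M) = 36, so p(0) = 36.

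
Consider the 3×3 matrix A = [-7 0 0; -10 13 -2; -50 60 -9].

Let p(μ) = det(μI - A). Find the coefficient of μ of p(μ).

-25

p(μ) = μ^3 + 3μ^2 - 25μ + 21.
The coefficient of μ is -25.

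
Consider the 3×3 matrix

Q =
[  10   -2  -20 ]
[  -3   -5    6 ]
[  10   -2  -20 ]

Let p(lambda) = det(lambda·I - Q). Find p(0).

0

p(0) = det(0·I − Q) = det(−Q) = (−1)^3·det(Q).
det(Q) = 0, so p(0) = 0.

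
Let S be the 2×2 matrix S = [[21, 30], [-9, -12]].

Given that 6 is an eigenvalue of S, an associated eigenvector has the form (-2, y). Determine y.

We need (S - 6I)v = 0.
S - 6I = [[15, 30], [-9, -18]].
Row 1: (15)·-2 + (30)·y = 0
Row 2: (-9)·-2 + (-18)·y = 0
Solving gives y = 1.
Check: S·(-2, 1) = (-12, 6) = 6·(-2, 1).

1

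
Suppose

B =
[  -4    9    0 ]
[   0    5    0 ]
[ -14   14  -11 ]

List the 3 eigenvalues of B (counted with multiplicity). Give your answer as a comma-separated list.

The characteristic polynomial is p(μ) = det(μI - B).
Expanding along the first row, p(μ) = μ^3 + 10μ^2 - 31μ - 220.
Since p(-4) = 0, μ = -4 is a root.
Factor out (μ + 4): p(μ) = (μ + 4)·(μ^2 + 6μ - 55).
The quadratic factors as (μ + 11)·(μ - 5).
Eigenvalues: -11, -4, 5.

-11, -4, 5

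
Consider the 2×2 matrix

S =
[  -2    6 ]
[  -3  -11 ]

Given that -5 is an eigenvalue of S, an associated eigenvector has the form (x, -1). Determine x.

2

We need (S + 5I)v = 0.
S + 5I = [[3, 6], [-3, -6]].
Row 1: (3)·x + (6)·-1 = 0
Row 2: (-3)·x + (-6)·-1 = 0
Solving gives x = 2.
Check: S·(2, -1) = (-10, 5) = -5·(2, -1).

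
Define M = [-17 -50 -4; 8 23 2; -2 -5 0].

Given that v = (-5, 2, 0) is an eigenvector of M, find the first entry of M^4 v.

-405

First find the eigenvalue: Mv = (-15, 6, 0) = 3·(-5, 2, 0), so λ = 3.
Then M^4 v = λ^4·v = 3^4·(-5, 2, 0) = 81·(-5, 2, 0) = (-405, 162, 0).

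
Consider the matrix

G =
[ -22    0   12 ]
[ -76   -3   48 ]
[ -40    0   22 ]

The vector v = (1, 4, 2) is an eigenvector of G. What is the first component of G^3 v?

8

First find the eigenvalue: Gv = (2, 8, 4) = 2·(1, 4, 2), so λ = 2.
Then G^3 v = λ^3·v = 2^3·(1, 4, 2) = 8·(1, 4, 2) = (8, 32, 16).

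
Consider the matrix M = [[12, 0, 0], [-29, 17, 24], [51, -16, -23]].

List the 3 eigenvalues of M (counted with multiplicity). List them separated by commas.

-7, 1, 12

The characteristic polynomial is p(s) = det(sI - M).
Expanding along the first row, p(s) = s^3 - 6s^2 - 79s + 84.
Since p(12) = 0, s = 12 is a root.
Dividing by (s - 12) leaves s^2 + 6s - 7.
The quadratic factors as (s + 7)·(s - 1).
Eigenvalues: -7, 1, 12.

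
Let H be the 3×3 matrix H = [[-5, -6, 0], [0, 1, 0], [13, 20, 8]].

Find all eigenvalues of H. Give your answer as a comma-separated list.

-5, 1, 8

The characteristic polynomial is p(λ) = det(λI - H).
Cofactor expansion gives p(λ) = λ^3 - 4λ^2 - 37λ + 40.
Since p(1) = 0, λ = 1 is a root.
Dividing by (λ - 1) leaves λ^2 - 3λ - 40.
The quadratic factors as (λ + 5)·(λ - 8).
Eigenvalues: -5, 1, 8.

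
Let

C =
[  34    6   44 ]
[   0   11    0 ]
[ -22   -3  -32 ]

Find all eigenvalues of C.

-10, 11, 12

Compute the characteristic polynomial p(lambda) = det(lambda·I - C).
Cofactor expansion gives p(lambda) = lambda^3 - 13·lambda^2 - 98·lambda + 1320.
Rational-root test: lambda = -10 gives p(-10) = 0.
Factor out (lambda + 10): p(lambda) = (lambda + 10)·(lambda^2 - 23·lambda + 132).
The quadratic factors as (lambda - 11)·(lambda - 12).
Eigenvalues: -10, 11, 12.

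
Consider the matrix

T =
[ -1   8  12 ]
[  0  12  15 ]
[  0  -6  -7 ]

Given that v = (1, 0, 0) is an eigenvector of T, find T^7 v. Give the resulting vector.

(-1, 0, 0)

First find the eigenvalue: Tv = (-1, 0, 0) = -1·(1, 0, 0), so λ = -1.
Then T^7 v = λ^7·v = (-1)^7·(1, 0, 0) = -1·(1, 0, 0) = (-1, 0, 0).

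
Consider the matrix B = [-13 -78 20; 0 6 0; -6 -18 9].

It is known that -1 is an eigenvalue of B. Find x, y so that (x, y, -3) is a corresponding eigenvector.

We need (B + 1I)v = 0.
B + 1I = [[-12, -78, 20], [0, 7, 0], [-6, -18, 10]].
Row 1: (-12)·x + (-78)·y + (20)·-3 = 0
Row 2: (0)·x + (7)·y + (0)·-3 = 0
Row 3: (-6)·x + (-18)·y + (10)·-3 = 0
Solving gives x = -5, y = 0.
Check: B·(-5, 0, -3) = (5, 0, 3) = -1·(-5, 0, -3).

-5, 0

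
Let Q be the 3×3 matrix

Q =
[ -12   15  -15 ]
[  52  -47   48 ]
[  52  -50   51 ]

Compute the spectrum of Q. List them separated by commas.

-12, 1, 3

The characteristic polynomial is p(lambda) = det(lambda·I - Q).
Cofactor expansion gives p(lambda) = lambda^3 + 8·lambda^2 - 45·lambda + 36.
Since p(1) = 0, lambda = 1 is a root.
Dividing by (lambda - 1) leaves lambda^2 + 9·lambda - 36.
The quadratic factors as (lambda + 12)·(lambda - 3).
Eigenvalues: -12, 1, 3.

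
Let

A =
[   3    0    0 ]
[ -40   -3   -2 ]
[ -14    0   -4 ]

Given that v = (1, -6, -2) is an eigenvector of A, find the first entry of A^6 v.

729

First find the eigenvalue: Av = (3, -18, -6) = 3·(1, -6, -2), so λ = 3.
Then A^6 v = λ^6·v = 3^6·(1, -6, -2) = 729·(1, -6, -2) = (729, -4374, -1458).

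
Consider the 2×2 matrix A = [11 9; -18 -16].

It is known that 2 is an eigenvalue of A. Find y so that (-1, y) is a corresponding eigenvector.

We need (A - 2I)v = 0.
A - 2I = [[9, 9], [-18, -18]].
Row 1: (9)·-1 + (9)·y = 0
Row 2: (-18)·-1 + (-18)·y = 0
Solving gives y = 1.
Check: A·(-1, 1) = (-2, 2) = 2·(-1, 1).

1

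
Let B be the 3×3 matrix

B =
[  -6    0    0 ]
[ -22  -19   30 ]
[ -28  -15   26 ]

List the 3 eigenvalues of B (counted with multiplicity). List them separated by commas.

Compute the characteristic polynomial p(μ) = det(μI - B).
Expanding the 3×3 determinant: p(μ) = μ^3 - μ^2 - 86μ - 264.
Rational-root test: μ = -4 gives p(-4) = 0.
Dividing by (μ + 4) leaves μ^2 - 5μ - 66.
The quadratic factors as (μ + 6)·(μ - 11).
Eigenvalues: -6, -4, 11.

-6, -4, 11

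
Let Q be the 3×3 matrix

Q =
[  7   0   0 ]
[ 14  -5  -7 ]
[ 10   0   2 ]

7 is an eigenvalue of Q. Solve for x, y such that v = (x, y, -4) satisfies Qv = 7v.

-2, 0

We need (Q - 7I)v = 0.
Q - 7I = [[0, 0, 0], [14, -12, -7], [10, 0, -5]].
Row 1: (0)·x + (0)·y + (0)·-4 = 0
Row 2: (14)·x + (-12)·y + (-7)·-4 = 0
Row 3: (10)·x + (0)·y + (-5)·-4 = 0
Solving gives x = -2, y = 0.
Check: Q·(-2, 0, -4) = (-14, 0, -28) = 7·(-2, 0, -4).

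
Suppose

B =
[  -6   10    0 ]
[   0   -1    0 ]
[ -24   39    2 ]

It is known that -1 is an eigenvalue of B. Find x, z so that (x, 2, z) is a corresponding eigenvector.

4, 6

We need (B + 1I)v = 0.
B + 1I = [[-5, 10, 0], [0, 0, 0], [-24, 39, 3]].
Row 1: (-5)·x + (10)·2 + (0)·z = 0
Row 2: (0)·x + (0)·2 + (0)·z = 0
Row 3: (-24)·x + (39)·2 + (3)·z = 0
Solving gives x = 4, z = 6.
Check: B·(4, 2, 6) = (-4, -2, -6) = -1·(4, 2, 6).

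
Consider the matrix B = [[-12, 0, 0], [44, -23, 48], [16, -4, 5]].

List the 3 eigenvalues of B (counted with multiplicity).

-12, -11, -7

The characteristic polynomial is p(λ) = det(λI - B).
Expanding the 3×3 determinant: p(λ) = λ^3 + 30λ^2 + 293λ + 924.
Since p(-7) = 0, λ = -7 is a root.
Dividing by (λ + 7) leaves λ^2 + 23λ + 132.
The quadratic factors as (λ + 12)·(λ + 11).
Eigenvalues: -12, -11, -7.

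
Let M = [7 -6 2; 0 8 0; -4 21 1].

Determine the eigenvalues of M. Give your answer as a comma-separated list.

Compute the characteristic polynomial p(λ) = det(λI - M).
Expanding along the first row, p(λ) = λ^3 - 16λ^2 + 79λ - 120.
Try λ = 3: p(3) = 0, so 3 is a root.
Dividing by (λ - 3) leaves λ^2 - 13λ + 40.
The quadratic factors as (λ - 5)·(λ - 8).
Eigenvalues: 3, 5, 8.

3, 5, 8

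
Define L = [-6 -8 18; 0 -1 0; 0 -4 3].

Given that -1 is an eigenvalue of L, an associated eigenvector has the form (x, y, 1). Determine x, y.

2, 1

We need (L + 1I)v = 0.
L + 1I = [[-5, -8, 18], [0, 0, 0], [0, -4, 4]].
Row 1: (-5)·x + (-8)·y + (18)·1 = 0
Row 2: (0)·x + (0)·y + (0)·1 = 0
Row 3: (0)·x + (-4)·y + (4)·1 = 0
Solving gives x = 2, y = 1.
Check: L·(2, 1, 1) = (-2, -1, -1) = -1·(2, 1, 1).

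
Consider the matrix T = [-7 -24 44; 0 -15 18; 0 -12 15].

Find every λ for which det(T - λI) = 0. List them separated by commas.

-7, -3, 3

Set up det(tI - T) = 0.
Cofactor expansion gives p(t) = t^3 + 7t^2 - 9t - 63.
Rational-root test: t = 3 gives p(3) = 0.
Factor out (t - 3): p(t) = (t - 3)·(t^2 + 10t + 21).
The quadratic factors as (t + 7)·(t + 3).
Eigenvalues: -7, -3, 3.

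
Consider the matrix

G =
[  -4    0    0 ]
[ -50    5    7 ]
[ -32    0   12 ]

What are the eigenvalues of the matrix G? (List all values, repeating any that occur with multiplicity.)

Set up det(sI - G) = 0.
Expanding the 3×3 determinant: p(s) = s^3 - 13s^2 - 8s + 240.
Rational-root test: s = -4 gives p(-4) = 0.
Dividing by (s + 4) leaves s^2 - 17s + 60.
The quadratic factors as (s - 5)·(s - 12).
Eigenvalues: -4, 5, 12.

-4, 5, 12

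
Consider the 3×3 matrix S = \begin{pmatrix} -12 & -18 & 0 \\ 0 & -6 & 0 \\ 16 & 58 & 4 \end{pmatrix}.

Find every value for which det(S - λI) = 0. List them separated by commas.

Set up det(lambda·I - S) = 0.
Expanding along the first row, p(lambda) = lambda^3 + 14·lambda^2 - 288.
Try lambda = -6: p(-6) = 0, so -6 is a root.
Factor out (lambda + 6): p(lambda) = (lambda + 6)·(lambda^2 + 8·lambda - 48).
The quadratic factors as (lambda + 12)·(lambda - 4).
Eigenvalues: -12, -6, 4.

-12, -6, 4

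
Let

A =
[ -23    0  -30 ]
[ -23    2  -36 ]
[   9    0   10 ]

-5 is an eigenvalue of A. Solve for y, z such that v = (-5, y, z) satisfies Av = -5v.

-1, 3

We need (A + 5I)v = 0.
A + 5I = [[-18, 0, -30], [-23, 7, -36], [9, 0, 15]].
Row 1: (-18)·-5 + (0)·y + (-30)·z = 0
Row 2: (-23)·-5 + (7)·y + (-36)·z = 0
Row 3: (9)·-5 + (0)·y + (15)·z = 0
Solving gives y = -1, z = 3.
Check: A·(-5, -1, 3) = (25, 5, -15) = -5·(-5, -1, 3).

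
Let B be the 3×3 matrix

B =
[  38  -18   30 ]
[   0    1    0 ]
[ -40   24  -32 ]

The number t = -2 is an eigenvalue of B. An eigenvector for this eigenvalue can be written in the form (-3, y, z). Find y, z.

0, 4

We need (B + 2I)v = 0.
B + 2I = [[40, -18, 30], [0, 3, 0], [-40, 24, -30]].
Row 1: (40)·-3 + (-18)·y + (30)·z = 0
Row 2: (0)·-3 + (3)·y + (0)·z = 0
Row 3: (-40)·-3 + (24)·y + (-30)·z = 0
Solving gives y = 0, z = 4.
Check: B·(-3, 0, 4) = (6, 0, -8) = -2·(-3, 0, 4).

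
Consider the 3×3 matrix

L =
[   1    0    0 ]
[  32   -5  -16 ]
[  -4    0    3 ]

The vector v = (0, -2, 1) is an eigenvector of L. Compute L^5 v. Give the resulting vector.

(0, -486, 243)

First find the eigenvalue: Lv = (0, -6, 3) = 3·(0, -2, 1), so λ = 3.
Then L^5 v = λ^5·v = 3^5·(0, -2, 1) = 243·(0, -2, 1) = (0, -486, 243).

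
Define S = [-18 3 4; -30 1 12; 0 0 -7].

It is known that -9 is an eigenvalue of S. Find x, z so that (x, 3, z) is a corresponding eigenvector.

We need (S + 9I)v = 0.
S + 9I = [[-9, 3, 4], [-30, 10, 12], [0, 0, 2]].
Row 1: (-9)·x + (3)·3 + (4)·z = 0
Row 2: (-30)·x + (10)·3 + (12)·z = 0
Row 3: (0)·x + (0)·3 + (2)·z = 0
Solving gives x = 1, z = 0.
Check: S·(1, 3, 0) = (-9, -27, 0) = -9·(1, 3, 0).

1, 0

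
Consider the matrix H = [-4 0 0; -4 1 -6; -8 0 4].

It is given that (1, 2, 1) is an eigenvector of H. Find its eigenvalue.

Compute Hv: H·(1, 2, 1) = (-4, -8, -4).
Since Hv = λv, compare component 1: -4 = λ·1, so λ = -4.

-4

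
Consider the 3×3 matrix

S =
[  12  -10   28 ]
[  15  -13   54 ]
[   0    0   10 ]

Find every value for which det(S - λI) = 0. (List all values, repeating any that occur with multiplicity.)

-3, 2, 10

Compute the characteristic polynomial p(lambda) = det(lambda·I - S).
Expanding the 3×3 determinant: p(lambda) = lambda^3 - 9·lambda^2 - 16·lambda + 60.
Try lambda = 2: p(2) = 0, so 2 is a root.
Dividing by (lambda - 2) leaves lambda^2 - 7·lambda - 30.
The quadratic factors as (lambda + 3)·(lambda - 10).
Eigenvalues: -3, 2, 10.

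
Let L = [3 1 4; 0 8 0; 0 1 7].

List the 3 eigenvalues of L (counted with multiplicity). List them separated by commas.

3, 7, 8

The characteristic polynomial is p(s) = det(sI - L).
Cofactor expansion gives p(s) = s^3 - 18s^2 + 101s - 168.
Try s = 8: p(8) = 0, so 8 is a root.
Factor out (s - 8): p(s) = (s - 8)·(s^2 - 10s + 21).
The quadratic factors as (s - 3)·(s - 7).
Eigenvalues: 3, 7, 8.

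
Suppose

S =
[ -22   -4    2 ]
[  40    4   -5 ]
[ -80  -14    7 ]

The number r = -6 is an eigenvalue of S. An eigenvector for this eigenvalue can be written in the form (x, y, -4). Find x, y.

-1, 2

We need (S + 6I)v = 0.
S + 6I = [[-16, -4, 2], [40, 10, -5], [-80, -14, 13]].
Row 1: (-16)·x + (-4)·y + (2)·-4 = 0
Row 2: (40)·x + (10)·y + (-5)·-4 = 0
Row 3: (-80)·x + (-14)·y + (13)·-4 = 0
Solving gives x = -1, y = 2.
Check: S·(-1, 2, -4) = (6, -12, 24) = -6·(-1, 2, -4).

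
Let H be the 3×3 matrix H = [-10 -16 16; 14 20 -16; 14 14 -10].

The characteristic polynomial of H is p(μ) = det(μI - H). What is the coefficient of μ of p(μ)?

p(μ) = μ^3 - 76μ + 240.
The coefficient of μ is -76.

-76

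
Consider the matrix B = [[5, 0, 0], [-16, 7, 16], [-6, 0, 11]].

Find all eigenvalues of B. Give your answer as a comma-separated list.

The characteristic polynomial is p(λ) = det(λI - B).
Cofactor expansion gives p(λ) = λ^3 - 23λ^2 + 167λ - 385.
Try λ = 5: p(5) = 0, so 5 is a root.
Dividing by (λ - 5) leaves λ^2 - 18λ + 77.
The quadratic factors as (λ - 7)·(λ - 11).
Eigenvalues: 5, 7, 11.

5, 7, 11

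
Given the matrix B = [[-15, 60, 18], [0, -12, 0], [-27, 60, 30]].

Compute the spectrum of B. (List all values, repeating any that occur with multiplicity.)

Compute the characteristic polynomial p(μ) = det(μI - B).
Expanding along the first row, p(μ) = μ^3 - 3μ^2 - 144μ + 432.
Rational-root test: μ = 3 gives p(3) = 0.
Dividing by (μ - 3) leaves μ^2 - 144.
The quadratic factors as (μ + 12)·(μ - 12).
Eigenvalues: -12, 3, 12.

-12, 3, 12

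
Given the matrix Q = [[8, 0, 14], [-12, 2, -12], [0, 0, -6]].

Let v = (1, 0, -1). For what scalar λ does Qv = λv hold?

Compute Qv: Q·(1, 0, -1) = (-6, 0, 6).
Since Qv = λv, compare component 1: -6 = λ·1, so λ = -6.

-6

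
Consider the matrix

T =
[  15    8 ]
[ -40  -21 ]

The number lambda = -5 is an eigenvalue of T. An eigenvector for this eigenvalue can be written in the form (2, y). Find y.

We need (T + 5I)v = 0.
T + 5I = [[20, 8], [-40, -16]].
Row 1: (20)·2 + (8)·y = 0
Row 2: (-40)·2 + (-16)·y = 0
Solving gives y = -5.
Check: T·(2, -5) = (-10, 25) = -5·(2, -5).

-5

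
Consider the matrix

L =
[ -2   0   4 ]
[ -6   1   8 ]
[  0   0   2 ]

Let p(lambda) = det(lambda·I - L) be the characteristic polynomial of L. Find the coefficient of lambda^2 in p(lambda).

The coefficient of lambda^2 of det(lambda·I - L) is −trace(L).
trace(L) = (-2) + (1) + (2) = 1, so the coefficient is -1.

-1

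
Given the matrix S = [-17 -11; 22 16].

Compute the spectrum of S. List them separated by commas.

det(S - tI) = (-17 - t)(16 - t) - (-11)·(22) = t^2 + t - 30.
This factors as (t + 6)·(t - 5) = 0.
Eigenvalues: -6, 5.

-6, 5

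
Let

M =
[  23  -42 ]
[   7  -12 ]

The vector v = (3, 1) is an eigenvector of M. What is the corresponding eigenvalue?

Compute Mv: M·(3, 1) = (27, 9).
Since Mv = λv, compare component 1: 27 = λ·3, so λ = 9.

9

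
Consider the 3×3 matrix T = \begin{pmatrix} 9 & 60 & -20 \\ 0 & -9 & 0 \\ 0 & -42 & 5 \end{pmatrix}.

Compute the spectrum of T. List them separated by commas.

The characteristic polynomial is p(t) = det(tI - T).
Expanding the 3×3 determinant: p(t) = t^3 - 5t^2 - 81t + 405.
Since p(-9) = 0, t = -9 is a root.
Factor out (t + 9): p(t) = (t + 9)·(t^2 - 14t + 45).
The quadratic factors as (t - 5)·(t - 9).
Eigenvalues: -9, 5, 9.

-9, 5, 9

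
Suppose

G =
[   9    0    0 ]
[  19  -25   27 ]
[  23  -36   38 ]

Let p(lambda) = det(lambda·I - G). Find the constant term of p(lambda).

-198

p(lambda) = lambda^3 - 22·lambda^2 + 139·lambda - 198.
The constant term is -198.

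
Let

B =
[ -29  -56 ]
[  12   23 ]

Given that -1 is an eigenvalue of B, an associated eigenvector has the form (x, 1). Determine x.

We need (B + 1I)v = 0.
B + 1I = [[-28, -56], [12, 24]].
Row 1: (-28)·x + (-56)·1 = 0
Row 2: (12)·x + (24)·1 = 0
Solving gives x = -2.
Check: B·(-2, 1) = (2, -1) = -1·(-2, 1).

-2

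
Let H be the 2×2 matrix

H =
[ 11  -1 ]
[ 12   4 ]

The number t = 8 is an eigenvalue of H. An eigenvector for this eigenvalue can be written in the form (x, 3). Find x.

1

We need (H - 8I)v = 0.
H - 8I = [[3, -1], [12, -4]].
Row 1: (3)·x + (-1)·3 = 0
Row 2: (12)·x + (-4)·3 = 0
Solving gives x = 1.
Check: H·(1, 3) = (8, 24) = 8·(1, 3).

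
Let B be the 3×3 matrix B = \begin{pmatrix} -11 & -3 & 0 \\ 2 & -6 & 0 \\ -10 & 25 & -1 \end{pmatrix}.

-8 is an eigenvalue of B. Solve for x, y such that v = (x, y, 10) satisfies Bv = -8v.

2, -2

We need (B + 8I)v = 0.
B + 8I = [[-3, -3, 0], [2, 2, 0], [-10, 25, 7]].
Row 1: (-3)·x + (-3)·y + (0)·10 = 0
Row 2: (2)·x + (2)·y + (0)·10 = 0
Row 3: (-10)·x + (25)·y + (7)·10 = 0
Solving gives x = 2, y = -2.
Check: B·(2, -2, 10) = (-16, 16, -80) = -8·(2, -2, 10).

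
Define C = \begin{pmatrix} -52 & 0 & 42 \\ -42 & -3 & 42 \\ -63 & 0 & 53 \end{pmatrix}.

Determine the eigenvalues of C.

The characteristic polynomial is p(λ) = det(λI - C).
Expanding the 3×3 determinant: p(λ) = λ^3 + 2λ^2 - 113λ - 330.
Since p(-3) = 0, λ = -3 is a root.
Dividing by (λ + 3) leaves λ^2 - λ - 110.
The quadratic factors as (λ + 10)·(λ - 11).
Eigenvalues: -10, -3, 11.

-10, -3, 11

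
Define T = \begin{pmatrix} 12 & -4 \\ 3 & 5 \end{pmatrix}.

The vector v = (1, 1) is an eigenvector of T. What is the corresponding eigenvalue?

Compute Tv: T·(1, 1) = (8, 8).
Since Tv = λv, compare component 1: 8 = λ·1, so λ = 8.

8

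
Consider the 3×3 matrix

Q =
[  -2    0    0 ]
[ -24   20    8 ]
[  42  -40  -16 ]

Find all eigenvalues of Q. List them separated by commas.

Set up det(tI - Q) = 0.
Expanding along the first row, p(t) = t^3 - 2t^2 - 8t.
Since p(-2) = 0, t = -2 is a root.
Dividing by (t + 2) leaves t^2 - 4t.
The quadratic factors as t·(t - 4).
Eigenvalues: -2, 0, 4.

-2, 0, 4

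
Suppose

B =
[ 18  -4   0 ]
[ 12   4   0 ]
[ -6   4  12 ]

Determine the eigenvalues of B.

Set up det(sI - B) = 0.
Expanding along the first row, p(s) = s^3 - 34s^2 + 384s - 1440.
Rational-root test: s = 10 gives p(10) = 0.
Dividing by (s - 10) leaves s^2 - 24s + 144.
The quadratic factor is (s - 12)^2.
Eigenvalues: 10, 12, 12.

10, 12, 12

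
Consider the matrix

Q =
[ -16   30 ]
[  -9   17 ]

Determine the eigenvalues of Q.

det(Q - tI) = (-16 - t)(17 - t) - (30)·(-9) = t^2 - t - 2.
This factors as (t + 1)·(t - 2) = 0.
Eigenvalues: -1, 2.

-1, 2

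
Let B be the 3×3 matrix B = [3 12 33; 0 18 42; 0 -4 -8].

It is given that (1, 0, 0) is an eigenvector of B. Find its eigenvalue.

3

Compute Bv: B·(1, 0, 0) = (3, 0, 0).
Since Bv = λv, compare component 1: 3 = λ·1, so λ = 3.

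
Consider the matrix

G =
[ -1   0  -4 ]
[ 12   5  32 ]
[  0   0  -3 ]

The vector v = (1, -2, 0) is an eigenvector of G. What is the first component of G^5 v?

First find the eigenvalue: Gv = (-1, 2, 0) = -1·(1, -2, 0), so λ = -1.
Then G^5 v = λ^5·v = (-1)^5·(1, -2, 0) = -1·(1, -2, 0) = (-1, 2, 0).

-1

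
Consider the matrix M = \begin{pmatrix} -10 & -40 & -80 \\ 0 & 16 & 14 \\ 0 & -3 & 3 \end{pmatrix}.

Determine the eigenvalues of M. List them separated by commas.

-10, 9, 10

The characteristic polynomial is p(t) = det(tI - M).
Expanding the 3×3 determinant: p(t) = t^3 - 9t^2 - 100t + 900.
Since p(9) = 0, t = 9 is a root.
Factor out (t - 9): p(t) = (t - 9)·(t^2 - 100).
The quadratic factors as (t + 10)·(t - 10).
Eigenvalues: -10, 9, 10.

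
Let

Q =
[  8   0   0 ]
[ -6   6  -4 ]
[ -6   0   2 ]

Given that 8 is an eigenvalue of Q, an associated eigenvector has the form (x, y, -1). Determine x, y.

We need (Q - 8I)v = 0.
Q - 8I = [[0, 0, 0], [-6, -2, -4], [-6, 0, -6]].
Row 1: (0)·x + (0)·y + (0)·-1 = 0
Row 2: (-6)·x + (-2)·y + (-4)·-1 = 0
Row 3: (-6)·x + (0)·y + (-6)·-1 = 0
Solving gives x = 1, y = -1.
Check: Q·(1, -1, -1) = (8, -8, -8) = 8·(1, -1, -1).

1, -1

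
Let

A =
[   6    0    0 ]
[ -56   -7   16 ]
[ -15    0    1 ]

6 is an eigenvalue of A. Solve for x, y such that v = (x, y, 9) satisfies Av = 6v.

-3, 24

We need (A - 6I)v = 0.
A - 6I = [[0, 0, 0], [-56, -13, 16], [-15, 0, -5]].
Row 1: (0)·x + (0)·y + (0)·9 = 0
Row 2: (-56)·x + (-13)·y + (16)·9 = 0
Row 3: (-15)·x + (0)·y + (-5)·9 = 0
Solving gives x = -3, y = 24.
Check: A·(-3, 24, 9) = (-18, 144, 54) = 6·(-3, 24, 9).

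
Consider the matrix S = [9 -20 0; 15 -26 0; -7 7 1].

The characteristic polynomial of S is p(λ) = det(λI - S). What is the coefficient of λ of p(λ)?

49

p(λ) = λ^3 + 16λ^2 + 49λ - 66.
The coefficient of λ is 49.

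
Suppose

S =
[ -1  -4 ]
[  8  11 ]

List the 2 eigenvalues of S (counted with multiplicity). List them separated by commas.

3, 7

det(S - rI) = (-1 - r)(11 - r) - (-4)·(8) = r^2 - 10r + 21.
This factors as (r - 3)·(r - 7) = 0.
Eigenvalues: 3, 7.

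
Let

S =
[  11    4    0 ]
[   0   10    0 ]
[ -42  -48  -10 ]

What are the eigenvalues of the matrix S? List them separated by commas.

-10, 10, 11

The characteristic polynomial is p(s) = det(sI - S).
Expanding the 3×3 determinant: p(s) = s^3 - 11s^2 - 100s + 1100.
Rational-root test: s = -10 gives p(-10) = 0.
Dividing by (s + 10) leaves s^2 - 21s + 110.
The quadratic factors as (s - 10)·(s - 11).
Eigenvalues: -10, 10, 11.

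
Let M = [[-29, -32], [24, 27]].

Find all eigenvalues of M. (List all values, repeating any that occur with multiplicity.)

det(M - lambda·I) = (-29 - lambda)(27 - lambda) - (-32)·(24) = lambda^2 + 2·lambda - 15.
This factors as (lambda + 5)·(lambda - 3) = 0.
Eigenvalues: -5, 3.

-5, 3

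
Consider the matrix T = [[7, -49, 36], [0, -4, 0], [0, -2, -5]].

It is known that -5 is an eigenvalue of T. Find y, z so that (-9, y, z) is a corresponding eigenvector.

0, 3

We need (T + 5I)v = 0.
T + 5I = [[12, -49, 36], [0, 1, 0], [0, -2, 0]].
Row 1: (12)·-9 + (-49)·y + (36)·z = 0
Row 2: (0)·-9 + (1)·y + (0)·z = 0
Row 3: (0)·-9 + (-2)·y + (0)·z = 0
Solving gives y = 0, z = 3.
Check: T·(-9, 0, 3) = (45, 0, -15) = -5·(-9, 0, 3).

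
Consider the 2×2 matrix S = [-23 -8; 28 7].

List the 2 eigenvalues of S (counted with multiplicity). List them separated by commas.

det(S - lambda·I) = (-23 - lambda)(7 - lambda) - (-8)·(28) = lambda^2 + 16·lambda + 63.
This factors as (lambda + 9)·(lambda + 7) = 0.
Eigenvalues: -9, -7.

-9, -7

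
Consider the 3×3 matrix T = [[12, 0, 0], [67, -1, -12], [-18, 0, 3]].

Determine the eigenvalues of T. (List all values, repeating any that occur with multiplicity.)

Set up det(rI - T) = 0.
Expanding the 3×3 determinant: p(r) = r^3 - 14r^2 + 21r + 36.
Rational-root test: r = 3 gives p(3) = 0.
Dividing by (r - 3) leaves r^2 - 11r - 12.
The quadratic factors as (r + 1)·(r - 12).
Eigenvalues: -1, 3, 12.

-1, 3, 12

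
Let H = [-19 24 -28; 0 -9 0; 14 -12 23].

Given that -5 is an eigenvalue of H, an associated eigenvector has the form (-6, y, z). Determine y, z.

0, 3

We need (H + 5I)v = 0.
H + 5I = [[-14, 24, -28], [0, -4, 0], [14, -12, 28]].
Row 1: (-14)·-6 + (24)·y + (-28)·z = 0
Row 2: (0)·-6 + (-4)·y + (0)·z = 0
Row 3: (14)·-6 + (-12)·y + (28)·z = 0
Solving gives y = 0, z = 3.
Check: H·(-6, 0, 3) = (30, 0, -15) = -5·(-6, 0, 3).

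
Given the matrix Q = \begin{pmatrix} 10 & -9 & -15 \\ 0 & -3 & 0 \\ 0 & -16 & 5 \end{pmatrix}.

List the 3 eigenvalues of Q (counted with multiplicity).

-3, 5, 10

The characteristic polynomial is p(t) = det(tI - Q).
Expanding the 3×3 determinant: p(t) = t^3 - 12t^2 + 5t + 150.
Since p(-3) = 0, t = -3 is a root.
Dividing by (t + 3) leaves t^2 - 15t + 50.
The quadratic factors as (t - 5)·(t - 10).
Eigenvalues: -3, 5, 10.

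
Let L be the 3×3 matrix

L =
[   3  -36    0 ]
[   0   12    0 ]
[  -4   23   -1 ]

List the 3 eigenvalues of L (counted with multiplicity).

Compute the characteristic polynomial p(t) = det(tI - L).
Expanding along the first row, p(t) = t^3 - 14t^2 + 21t + 36.
Rational-root test: t = -1 gives p(-1) = 0.
Dividing by (t + 1) leaves t^2 - 15t + 36.
The quadratic factors as (t - 3)·(t - 12).
Eigenvalues: -1, 3, 12.

-1, 3, 12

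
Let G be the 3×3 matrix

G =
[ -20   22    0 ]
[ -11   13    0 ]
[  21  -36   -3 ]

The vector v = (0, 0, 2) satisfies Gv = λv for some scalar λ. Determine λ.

Compute Gv: G·(0, 0, 2) = (0, 0, -6).
Since Gv = λv, compare component 3: -6 = λ·2, so λ = -3.

-3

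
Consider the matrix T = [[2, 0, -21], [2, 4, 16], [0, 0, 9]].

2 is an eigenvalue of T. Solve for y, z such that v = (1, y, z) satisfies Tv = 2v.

We need (T - 2I)v = 0.
T - 2I = [[0, 0, -21], [2, 2, 16], [0, 0, 7]].
Row 1: (0)·1 + (0)·y + (-21)·z = 0
Row 2: (2)·1 + (2)·y + (16)·z = 0
Row 3: (0)·1 + (0)·y + (7)·z = 0
Solving gives y = -1, z = 0.
Check: T·(1, -1, 0) = (2, -2, 0) = 2·(1, -1, 0).

-1, 0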